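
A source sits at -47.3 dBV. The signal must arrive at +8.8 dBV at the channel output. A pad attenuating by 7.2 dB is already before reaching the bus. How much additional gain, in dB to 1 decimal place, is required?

63.3 dB

The required make-up gain is the shortfall in the dB sum.
G = +8.8 − (-47.3) + 7.2 = 63.3 dB.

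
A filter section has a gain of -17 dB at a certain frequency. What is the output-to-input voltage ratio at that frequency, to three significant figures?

Voltage ratio = 10^(dB/20).
10^(-17/20) = 10^(-0.8500) = 0.141.

0.141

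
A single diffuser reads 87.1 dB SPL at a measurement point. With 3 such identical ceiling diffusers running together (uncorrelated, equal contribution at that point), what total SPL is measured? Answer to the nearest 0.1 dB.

3 equal incoherent sources raise the level by 10·log₁₀(3) = 4.77 dB.
L_total = 87.1 + 4.77 = 91.9 dB SPL.

91.9 dB SPL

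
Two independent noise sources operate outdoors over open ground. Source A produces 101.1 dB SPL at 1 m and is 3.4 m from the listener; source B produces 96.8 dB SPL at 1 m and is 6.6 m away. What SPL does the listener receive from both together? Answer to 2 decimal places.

90.88 dB SPL

At the listener: L_A = 101.1 − 20·log₁₀(3.4) = 90.470 dB; L_B = 96.8 − 20·log₁₀(6.6) = 80.409 dB.
Combined: 10·log₁₀(10^(90.470/10)+10^(80.409/10)) = 90.88 dB SPL.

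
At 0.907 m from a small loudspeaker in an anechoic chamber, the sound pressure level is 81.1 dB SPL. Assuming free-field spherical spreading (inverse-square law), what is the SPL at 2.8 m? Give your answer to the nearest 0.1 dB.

71.3 dB SPL

Inverse-square spreading gives ΔL = −20·log₁₀(d₂/d₁).
ΔL = −20·log₁₀(2.8/0.907) = -9.79 dB, so L₂ = 81.1 + (-9.79) = 71.3 dB SPL.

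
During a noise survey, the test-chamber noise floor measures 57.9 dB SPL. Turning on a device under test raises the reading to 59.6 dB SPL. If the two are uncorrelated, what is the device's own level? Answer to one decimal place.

Subtract intensities: L_src = 10·log₁₀(10^(L_total/10) − 10^(L_bg/10)).
L_src = 10·log₁₀(10^(59.6/10) − 10^(57.9/10)) = 10·log₁₀(295400) = 54.7 dB SPL.

54.7 dB SPL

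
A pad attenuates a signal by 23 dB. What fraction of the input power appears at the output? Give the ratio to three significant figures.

0.00501

Power ratio = 10^(dB/10).
10^(-23/10) = 10^(-2.300) = 0.00501.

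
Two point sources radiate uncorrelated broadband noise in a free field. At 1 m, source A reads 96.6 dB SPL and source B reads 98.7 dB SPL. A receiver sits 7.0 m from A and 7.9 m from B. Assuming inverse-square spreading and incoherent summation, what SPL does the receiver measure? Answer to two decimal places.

At the listener: L_A = 96.6 − 20·log₁₀(7.0) = 79.698 dB; L_B = 98.7 − 20·log₁₀(7.9) = 80.747 dB.
Combined: 10·log₁₀(10^(79.698/10)+10^(80.747/10)) = 83.26 dB SPL.

83.26 dB SPL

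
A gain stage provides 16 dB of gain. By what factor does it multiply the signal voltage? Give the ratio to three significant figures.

Voltage ratio = 10^(dB/20).
10^(16/20) = 10^(0.8000) = 6.31.

6.31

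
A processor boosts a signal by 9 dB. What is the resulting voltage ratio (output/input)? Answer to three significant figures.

Voltage ratio = 10^(dB/20).
10^(9/20) = 10^(0.4500) = 2.82.

2.82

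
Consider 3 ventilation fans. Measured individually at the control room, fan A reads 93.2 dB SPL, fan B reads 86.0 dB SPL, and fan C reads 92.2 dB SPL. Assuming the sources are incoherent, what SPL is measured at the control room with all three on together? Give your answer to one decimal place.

96.2 dB SPL

Add the sources as powers (linear), then convert back to dB:
L_total = 10·log₁₀(10^(93.2/10) + 10^(86.0/10) + 10^(92.2/10)) = 10·log₁₀(4147000000) = 96.2 dB SPL.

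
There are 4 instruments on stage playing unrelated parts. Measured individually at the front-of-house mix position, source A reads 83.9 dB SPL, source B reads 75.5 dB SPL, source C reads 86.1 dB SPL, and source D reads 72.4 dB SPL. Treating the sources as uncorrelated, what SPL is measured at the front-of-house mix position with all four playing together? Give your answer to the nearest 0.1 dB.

88.5 dB SPL

Add the sources as powers (linear), then convert back to dB:
L_total = 10·log₁₀(10^(83.9/10) + 10^(75.5/10) + 10^(86.1/10) + 10^(72.4/10)) = 10·log₁₀(705700000) = 88.5 dB SPL.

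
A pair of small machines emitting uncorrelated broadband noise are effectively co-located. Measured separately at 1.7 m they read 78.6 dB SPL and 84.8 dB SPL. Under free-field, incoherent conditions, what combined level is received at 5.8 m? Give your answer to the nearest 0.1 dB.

75.1 dB SPL

Combined at 1.7 m: 10·log₁₀(10^(78.6/10)+10^(84.8/10)) = 85.73 dB SPL.
Then apply −20·log₁₀(5.8/1.7) = -10.66 dB → 75.1 dB SPL.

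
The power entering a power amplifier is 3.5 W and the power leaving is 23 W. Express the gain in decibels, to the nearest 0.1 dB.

8.2 dB

Power is a power quantity, so gain = 10·log₁₀(P_out/P_in).
10·log₁₀(23/3.5) = 10·log₁₀(6.571) = 8.2 dB.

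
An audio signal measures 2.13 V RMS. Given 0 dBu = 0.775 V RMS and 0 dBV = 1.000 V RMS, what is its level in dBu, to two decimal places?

dBu = 20·log₁₀(V / 0.775 V).
20·log₁₀(2.13/0.775) = +8.78 dBu.

+8.78 dBu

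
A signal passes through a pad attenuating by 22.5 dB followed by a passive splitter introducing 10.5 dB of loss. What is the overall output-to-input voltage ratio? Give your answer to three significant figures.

0.0224

Net gain = (−22.5) + (−10.5) = -33.0 dB.
Voltage ratio = 10^(-33.0/20) = 0.0224.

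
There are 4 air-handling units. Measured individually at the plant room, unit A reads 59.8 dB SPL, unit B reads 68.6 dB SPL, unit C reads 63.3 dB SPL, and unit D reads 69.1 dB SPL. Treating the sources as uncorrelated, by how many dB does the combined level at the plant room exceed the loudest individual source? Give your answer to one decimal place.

3.6 dB

Uncorrelated sources add in intensity (power), not in dB.
L_total = 10·log₁₀(10^(59.8/10) + 10^(68.6/10) + 10^(63.3/10) + 10^(69.1/10)) = 72.66 dB SPL.
Excess over the loudest (69.1 dB): 72.66 − 69.1 = 3.6 dB.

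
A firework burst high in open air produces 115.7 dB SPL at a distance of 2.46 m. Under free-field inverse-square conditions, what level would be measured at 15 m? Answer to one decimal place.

Inverse-square spreading gives ΔL = −20·log₁₀(d₂/d₁).
ΔL = −20·log₁₀(15/2.46) = -15.70 dB, so L₂ = 115.7 + (-15.70) = 100.0 dB SPL.

100.0 dB SPL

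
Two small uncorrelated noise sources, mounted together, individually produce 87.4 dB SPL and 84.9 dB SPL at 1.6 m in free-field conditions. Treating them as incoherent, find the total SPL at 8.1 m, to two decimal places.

75.25 dB SPL

Combined at 1.6 m: 10·log₁₀(10^(87.4/10)+10^(84.9/10)) = 89.338 dB SPL.
Then apply −20·log₁₀(8.1/1.6) = -14.087 dB → 75.25 dB SPL.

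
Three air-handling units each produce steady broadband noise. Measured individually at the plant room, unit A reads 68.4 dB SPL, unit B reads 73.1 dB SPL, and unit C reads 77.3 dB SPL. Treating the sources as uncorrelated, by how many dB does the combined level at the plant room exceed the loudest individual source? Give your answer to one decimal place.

1.8 dB

Incoherent sources sum as intensities:
L_total = 10·log₁₀(10^(68.4/10) + 10^(73.1/10) + 10^(77.3/10)) = 79.09 dB SPL.
Excess over the loudest (77.3 dB): 79.09 − 77.3 = 1.8 dB.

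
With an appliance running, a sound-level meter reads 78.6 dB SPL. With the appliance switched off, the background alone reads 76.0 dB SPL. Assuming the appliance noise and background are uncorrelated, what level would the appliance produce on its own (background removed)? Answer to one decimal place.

75.1 dB SPL

Background correction is a power subtraction:
L_src = 10·log₁₀(10^(78.6/10) − 10^(76.0/10)) = 10·log₁₀(32630000) = 75.1 dB SPL.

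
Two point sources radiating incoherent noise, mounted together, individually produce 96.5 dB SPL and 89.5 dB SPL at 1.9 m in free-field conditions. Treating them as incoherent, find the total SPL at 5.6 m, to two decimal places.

Combined at 1.9 m: 10·log₁₀(10^(96.5/10)+10^(89.5/10)) = 97.290 dB SPL.
Then apply −20·log₁₀(5.6/1.9) = -9.389 dB → 87.90 dB SPL.

87.90 dB SPL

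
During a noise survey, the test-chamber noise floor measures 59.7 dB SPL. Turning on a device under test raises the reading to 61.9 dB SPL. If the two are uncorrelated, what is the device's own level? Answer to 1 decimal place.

57.9 dB SPL

Subtract intensities: L_src = 10·log₁₀(10^(L_total/10) − 10^(L_bg/10)).
L_src = 10·log₁₀(10^(61.9/10) − 10^(59.7/10)) = 10·log₁₀(615600) = 57.9 dB SPL.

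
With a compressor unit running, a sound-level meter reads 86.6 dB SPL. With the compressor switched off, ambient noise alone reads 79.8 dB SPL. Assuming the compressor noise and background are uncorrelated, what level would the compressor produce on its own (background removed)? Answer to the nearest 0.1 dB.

85.6 dB SPL

Subtract intensities: L_src = 10·log₁₀(10^(L_total/10) − 10^(L_bg/10)).
L_src = 10·log₁₀(10^(86.6/10) − 10^(79.8/10)) = 10·log₁₀(361600000) = 85.6 dB SPL.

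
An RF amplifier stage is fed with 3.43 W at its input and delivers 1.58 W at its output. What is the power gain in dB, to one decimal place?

For a power ratio, dB = 10·log₁₀(P₂/P₁).
10·log₁₀(1.58/3.43) = 10·log₁₀(0.4606) = -3.4 dB.

-3.4 dB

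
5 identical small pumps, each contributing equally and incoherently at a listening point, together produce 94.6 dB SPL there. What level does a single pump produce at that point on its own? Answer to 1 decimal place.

5 equal incoherent sources add 10·log₁₀(5) = 6.99 dB over one source.
L_one = 94.6 − 6.99 = 87.6 dB SPL.

87.6 dB SPL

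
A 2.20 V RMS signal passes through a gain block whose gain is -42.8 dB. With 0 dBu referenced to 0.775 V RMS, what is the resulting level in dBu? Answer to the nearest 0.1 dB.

Input level: 20·log₁₀(2.20/0.775) = 9.06 dBu.
Output: 9.06 − 42.8 = -33.7 dBu.

-33.7 dBu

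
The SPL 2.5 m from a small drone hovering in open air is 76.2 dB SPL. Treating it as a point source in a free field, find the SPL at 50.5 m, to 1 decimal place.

Inverse-square spreading gives ΔL = −20·log₁₀(d₂/d₁).
ΔL = −20·log₁₀(50.5/2.5) = -26.11 dB, so L₂ = 76.2 + (-26.11) = 50.1 dB SPL.

50.1 dB SPL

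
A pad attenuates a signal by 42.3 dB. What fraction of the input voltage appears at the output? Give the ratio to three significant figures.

Voltage ratio = 10^(dB/20).
10^(-42.3/20) = 10^(-2.115) = 0.00767.

0.00767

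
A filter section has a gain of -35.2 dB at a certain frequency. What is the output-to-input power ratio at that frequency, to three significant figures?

Power ratio = 10^(dB/10).
10^(-35.2/10) = 10^(-3.520) = 0.000302.

0.000302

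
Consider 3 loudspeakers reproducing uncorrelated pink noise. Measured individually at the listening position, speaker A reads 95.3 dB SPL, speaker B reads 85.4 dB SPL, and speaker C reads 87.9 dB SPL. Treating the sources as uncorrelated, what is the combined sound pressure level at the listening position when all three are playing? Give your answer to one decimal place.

Incoherent sources sum as intensities:
L_total = 10·log₁₀(10^(95.3/10) + 10^(85.4/10) + 10^(87.9/10)) = 10·log₁₀(4352000000) = 96.4 dB SPL.

96.4 dB SPL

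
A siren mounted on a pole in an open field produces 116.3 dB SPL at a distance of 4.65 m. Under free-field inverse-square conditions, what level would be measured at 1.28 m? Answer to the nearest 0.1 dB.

127.5 dB SPL

Free-field point source: level drops by 20·log₁₀ of the distance ratio.
ΔL = −20·log₁₀(1.28/4.65) = 11.20 dB, so L₂ = 116.3 + (11.20) = 127.5 dB SPL.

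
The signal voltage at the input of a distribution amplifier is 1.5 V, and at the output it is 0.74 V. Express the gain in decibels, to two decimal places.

Voltage ratio → dB uses the 20·log₁₀ form:
20·log₁₀(0.74/1.5) = 20·log₁₀(0.4933) = -6.14 dB.

-6.14 dB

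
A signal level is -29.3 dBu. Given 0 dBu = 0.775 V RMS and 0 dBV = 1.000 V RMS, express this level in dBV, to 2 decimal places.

The offset between the scales is 20·log₁₀(0.775/1.000) = −2.214 dB.
So dBV = -29.3 − 2.214 = -31.51 dBV.

-31.51 dBV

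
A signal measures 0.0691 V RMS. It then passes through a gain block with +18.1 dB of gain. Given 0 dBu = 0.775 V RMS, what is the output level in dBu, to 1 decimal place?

Input level: 20·log₁₀(0.0691/0.775) = -21.00 dBu.
Output: -21.00 + 18.1 = -2.9 dBu.

-2.9 dBu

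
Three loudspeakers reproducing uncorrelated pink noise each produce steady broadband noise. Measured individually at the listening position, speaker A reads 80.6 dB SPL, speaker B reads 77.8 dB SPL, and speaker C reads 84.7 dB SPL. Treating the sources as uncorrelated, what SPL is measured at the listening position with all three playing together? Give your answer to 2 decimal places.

86.72 dB SPL

Incoherent sources sum as intensities:
L_total = 10·log₁₀(10^(80.6/10) + 10^(77.8/10) + 10^(84.7/10)) = 10·log₁₀(470200000) = 86.72 dB SPL.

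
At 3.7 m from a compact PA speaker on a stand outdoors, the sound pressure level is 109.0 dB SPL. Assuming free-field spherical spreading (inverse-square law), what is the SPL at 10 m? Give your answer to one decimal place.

Free-field point source: level drops by 20·log₁₀ of the distance ratio.
ΔL = −20·log₁₀(10/3.7) = -8.64 dB, so L₂ = 109.0 + (-8.64) = 100.4 dB SPL.

100.4 dB SPL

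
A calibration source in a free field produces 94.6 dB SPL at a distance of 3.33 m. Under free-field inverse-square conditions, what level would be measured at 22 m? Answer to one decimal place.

78.2 dB SPL

Free-field point source: level drops by 20·log₁₀ of the distance ratio.
ΔL = −20·log₁₀(22/3.33) = -16.40 dB, so L₂ = 94.6 + (-16.40) = 78.2 dB SPL.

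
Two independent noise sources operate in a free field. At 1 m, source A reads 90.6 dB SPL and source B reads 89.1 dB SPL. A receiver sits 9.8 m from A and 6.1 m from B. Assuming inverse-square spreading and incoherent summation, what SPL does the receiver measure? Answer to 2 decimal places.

At the listener: L_A = 90.6 − 20·log₁₀(9.8) = 70.775 dB; L_B = 89.1 − 20·log₁₀(6.1) = 73.393 dB.
Combined: 10·log₁₀(10^(70.775/10)+10^(73.393/10)) = 75.29 dB SPL.

75.29 dB SPL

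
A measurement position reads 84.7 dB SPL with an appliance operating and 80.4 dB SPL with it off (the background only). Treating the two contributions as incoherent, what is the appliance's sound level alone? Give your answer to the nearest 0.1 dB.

82.7 dB SPL

Subtract intensities: L_src = 10·log₁₀(10^(L_total/10) − 10^(L_bg/10)).
L_src = 10·log₁₀(10^(84.7/10) − 10^(80.4/10)) = 10·log₁₀(185500000) = 82.7 dB SPL.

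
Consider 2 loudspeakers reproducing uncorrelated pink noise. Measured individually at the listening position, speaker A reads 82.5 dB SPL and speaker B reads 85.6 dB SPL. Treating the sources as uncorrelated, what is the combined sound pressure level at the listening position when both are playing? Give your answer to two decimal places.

Add the sources as powers (linear), then convert back to dB:
L_total = 10·log₁₀(10^(82.5/10) + 10^(85.6/10)) = 10·log₁₀(540900000) = 87.33 dB SPL.

87.33 dB SPL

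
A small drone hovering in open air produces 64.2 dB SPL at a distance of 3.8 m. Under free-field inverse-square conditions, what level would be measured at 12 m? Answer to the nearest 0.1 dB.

54.2 dB SPL

Free-field point source: level drops by 20·log₁₀ of the distance ratio.
ΔL = −20·log₁₀(12/3.8) = -9.99 dB, so L₂ = 64.2 + (-9.99) = 54.2 dB SPL.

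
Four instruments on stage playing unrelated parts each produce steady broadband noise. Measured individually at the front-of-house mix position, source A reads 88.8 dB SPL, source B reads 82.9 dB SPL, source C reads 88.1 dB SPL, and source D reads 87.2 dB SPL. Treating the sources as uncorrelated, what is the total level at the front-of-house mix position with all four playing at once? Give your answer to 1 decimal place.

93.3 dB SPL

Add the sources as powers (linear), then convert back to dB:
L_total = 10·log₁₀(10^(88.8/10) + 10^(82.9/10) + 10^(88.1/10) + 10^(87.2/10)) = 10·log₁₀(2124000000) = 93.3 dB SPL.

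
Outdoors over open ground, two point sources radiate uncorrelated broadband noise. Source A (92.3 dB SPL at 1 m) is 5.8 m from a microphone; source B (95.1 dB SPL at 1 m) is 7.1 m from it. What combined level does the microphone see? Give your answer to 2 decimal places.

At the listener: L_A = 92.3 − 20·log₁₀(5.8) = 77.031 dB; L_B = 95.1 − 20·log₁₀(7.1) = 78.075 dB.
Combined: 10·log₁₀(10^(77.031/10)+10^(78.075/10)) = 80.59 dB SPL.

80.59 dB SPL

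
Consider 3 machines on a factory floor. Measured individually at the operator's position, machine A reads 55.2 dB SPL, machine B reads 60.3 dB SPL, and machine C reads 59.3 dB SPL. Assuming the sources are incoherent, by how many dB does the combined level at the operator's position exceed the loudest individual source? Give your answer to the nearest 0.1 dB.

Add the sources as powers (linear), then convert back to dB:
L_total = 10·log₁₀(10^(55.2/10) + 10^(60.3/10) + 10^(59.3/10)) = 63.53 dB SPL.
Excess over the loudest (60.3 dB): 63.53 − 60.3 = 3.2 dB.

3.2 dB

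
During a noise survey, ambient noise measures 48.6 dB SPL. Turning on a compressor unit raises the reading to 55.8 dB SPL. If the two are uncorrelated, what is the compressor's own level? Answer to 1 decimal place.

54.9 dB SPL

Subtract intensities: L_src = 10·log₁₀(10^(L_total/10) − 10^(L_bg/10)).
L_src = 10·log₁₀(10^(55.8/10) − 10^(48.6/10)) = 10·log₁₀(307700) = 54.9 dB SPL.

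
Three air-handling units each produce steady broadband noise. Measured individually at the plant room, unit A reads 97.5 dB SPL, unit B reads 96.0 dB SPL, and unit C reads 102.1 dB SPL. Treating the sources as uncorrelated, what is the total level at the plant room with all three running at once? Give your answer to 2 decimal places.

Add the sources as powers (linear), then convert back to dB:
L_total = 10·log₁₀(10^(97.5/10) + 10^(96.0/10) + 10^(102.1/10)) = 10·log₁₀(25823000000) = 104.12 dB SPL.

104.12 dB SPL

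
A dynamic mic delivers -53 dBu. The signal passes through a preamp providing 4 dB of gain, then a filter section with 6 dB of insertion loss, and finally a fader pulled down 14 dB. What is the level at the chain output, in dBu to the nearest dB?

Cascaded gains and losses add directly in dB.
-53 + 4 − 6 − 14 = -69 dBu.

-69 dBu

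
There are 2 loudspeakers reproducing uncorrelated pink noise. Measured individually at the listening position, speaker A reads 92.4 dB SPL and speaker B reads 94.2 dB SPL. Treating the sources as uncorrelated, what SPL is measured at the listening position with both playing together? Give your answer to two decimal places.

96.40 dB SPL

Add the sources as powers (linear), then convert back to dB:
L_total = 10·log₁₀(10^(92.4/10) + 10^(94.2/10)) = 10·log₁₀(4368000000) = 96.40 dB SPL.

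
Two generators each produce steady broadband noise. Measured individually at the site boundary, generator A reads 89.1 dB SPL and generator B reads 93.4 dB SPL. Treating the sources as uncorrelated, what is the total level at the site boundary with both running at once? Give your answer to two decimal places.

Add the sources as powers (linear), then convert back to dB:
L_total = 10·log₁₀(10^(89.1/10) + 10^(93.4/10)) = 10·log₁₀(3001000000) = 94.77 dB SPL.

94.77 dB SPL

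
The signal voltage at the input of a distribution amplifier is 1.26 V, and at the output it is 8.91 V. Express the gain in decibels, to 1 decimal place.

17.0 dB

Voltage ratio → dB uses the 20·log₁₀ form:
20·log₁₀(8.91/1.26) = 20·log₁₀(7.071) = 17.0 dB.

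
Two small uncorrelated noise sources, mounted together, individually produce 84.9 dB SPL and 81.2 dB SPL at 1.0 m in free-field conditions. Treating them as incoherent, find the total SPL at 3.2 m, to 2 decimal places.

Combined at 1.0 m: 10·log₁₀(10^(84.9/10)+10^(81.2/10)) = 86.443 dB SPL.
Then apply −20·log₁₀(3.2/1.0) = -10.103 dB → 76.34 dB SPL.

76.34 dB SPL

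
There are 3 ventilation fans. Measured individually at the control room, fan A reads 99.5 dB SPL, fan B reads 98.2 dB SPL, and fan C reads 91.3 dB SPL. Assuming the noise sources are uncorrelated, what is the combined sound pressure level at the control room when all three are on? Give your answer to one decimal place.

Uncorrelated sources add in intensity (power), not in dB.
L_total = 10·log₁₀(10^(99.5/10) + 10^(98.2/10) + 10^(91.3/10)) = 10·log₁₀(16868000000) = 102.3 dB SPL.

102.3 dB SPL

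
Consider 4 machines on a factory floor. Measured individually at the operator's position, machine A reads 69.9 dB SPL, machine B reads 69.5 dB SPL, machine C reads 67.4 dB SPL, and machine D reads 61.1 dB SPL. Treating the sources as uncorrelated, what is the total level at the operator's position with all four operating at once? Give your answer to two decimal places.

Incoherent sources sum as intensities:
L_total = 10·log₁₀(10^(69.9/10) + 10^(69.5/10) + 10^(67.4/10) + 10^(61.1/10)) = 10·log₁₀(25470000) = 74.06 dB SPL.

74.06 dB SPL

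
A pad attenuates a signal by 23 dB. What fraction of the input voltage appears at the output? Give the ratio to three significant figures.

0.0708

Voltage ratio = 10^(dB/20).
10^(-23/20) = 10^(-1.150) = 0.0708.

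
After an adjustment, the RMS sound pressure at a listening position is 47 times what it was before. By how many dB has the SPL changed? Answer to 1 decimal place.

SPL change from a pressure ratio uses the 20·log₁₀ form:
20·log₁₀(47) = 33.4 dB.

33.4 dB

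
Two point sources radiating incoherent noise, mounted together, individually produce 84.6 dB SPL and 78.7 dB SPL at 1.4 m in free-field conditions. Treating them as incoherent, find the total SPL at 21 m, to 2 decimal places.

62.07 dB SPL

Combined at 1.4 m: 10·log₁₀(10^(84.6/10)+10^(78.7/10)) = 85.593 dB SPL.
Then apply −20·log₁₀(21/1.4) = -23.522 dB → 62.07 dB SPL.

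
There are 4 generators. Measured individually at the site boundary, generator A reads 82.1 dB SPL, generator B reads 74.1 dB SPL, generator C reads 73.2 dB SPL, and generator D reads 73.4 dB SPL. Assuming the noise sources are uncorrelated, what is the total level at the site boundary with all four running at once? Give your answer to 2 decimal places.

83.63 dB SPL

Incoherent sources sum as intensities:
L_total = 10·log₁₀(10^(82.1/10) + 10^(74.1/10) + 10^(73.2/10) + 10^(73.4/10)) = 10·log₁₀(230700000) = 83.63 dB SPL.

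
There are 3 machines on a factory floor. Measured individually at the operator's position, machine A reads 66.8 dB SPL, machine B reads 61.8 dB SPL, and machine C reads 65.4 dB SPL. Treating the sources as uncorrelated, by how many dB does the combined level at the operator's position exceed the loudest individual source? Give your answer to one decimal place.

3.1 dB

Uncorrelated sources add in intensity (power), not in dB.
L_total = 10·log₁₀(10^(66.8/10) + 10^(61.8/10) + 10^(65.4/10)) = 69.90 dB SPL.
Excess over the loudest (66.8 dB): 69.90 − 66.8 = 3.1 dB.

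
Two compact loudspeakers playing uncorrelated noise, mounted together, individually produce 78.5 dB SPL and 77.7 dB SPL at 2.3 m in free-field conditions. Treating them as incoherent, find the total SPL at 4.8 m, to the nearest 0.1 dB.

74.7 dB SPL

Combined at 2.3 m: 10·log₁₀(10^(78.5/10)+10^(77.7/10)) = 81.13 dB SPL.
Then apply −20·log₁₀(4.8/2.3) = -6.39 dB → 74.7 dB SPL.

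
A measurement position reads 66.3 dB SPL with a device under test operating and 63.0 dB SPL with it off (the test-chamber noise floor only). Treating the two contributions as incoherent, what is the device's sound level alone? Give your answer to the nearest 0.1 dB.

Background correction is a power subtraction:
L_src = 10·log₁₀(10^(66.3/10) − 10^(63.0/10)) = 10·log₁₀(2271000) = 63.6 dB SPL.

63.6 dB SPL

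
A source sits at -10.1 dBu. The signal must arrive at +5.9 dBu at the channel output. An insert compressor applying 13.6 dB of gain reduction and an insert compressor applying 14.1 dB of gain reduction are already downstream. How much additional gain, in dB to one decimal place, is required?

43.7 dB

The required make-up gain is the shortfall in the dB sum.
G = +5.9 − (-10.1) + 13.6 + 14.1 = 43.7 dB.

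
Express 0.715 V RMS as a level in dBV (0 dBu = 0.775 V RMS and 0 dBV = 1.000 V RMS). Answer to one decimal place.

-2.9 dBV

dBV = 20·log₁₀(V / 1.000 V).
20·log₁₀(0.715/1.000) = -2.9 dBV.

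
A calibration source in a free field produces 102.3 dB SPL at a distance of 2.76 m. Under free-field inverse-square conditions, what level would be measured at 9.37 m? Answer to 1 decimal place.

For a point source in a free field, ΔL = −20·log₁₀(d₂/d₁).
ΔL = −20·log₁₀(9.37/2.76) = -10.62 dB, so L₂ = 102.3 + (-10.62) = 91.7 dB SPL.

91.7 dB SPL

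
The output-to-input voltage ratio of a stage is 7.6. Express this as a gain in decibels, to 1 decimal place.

Voltage ratio → dB uses the 20·log₁₀ form:
20·log₁₀(7.6) = 17.6 dB.

17.6 dB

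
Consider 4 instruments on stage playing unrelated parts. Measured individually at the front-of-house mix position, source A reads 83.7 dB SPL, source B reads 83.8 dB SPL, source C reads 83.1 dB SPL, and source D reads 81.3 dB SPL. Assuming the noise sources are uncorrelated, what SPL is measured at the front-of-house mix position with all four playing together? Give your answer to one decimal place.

Add the sources as powers (linear), then convert back to dB:
L_total = 10·log₁₀(10^(83.7/10) + 10^(83.8/10) + 10^(83.1/10) + 10^(81.3/10)) = 10·log₁₀(813400000) = 89.1 dB SPL.

89.1 dB SPL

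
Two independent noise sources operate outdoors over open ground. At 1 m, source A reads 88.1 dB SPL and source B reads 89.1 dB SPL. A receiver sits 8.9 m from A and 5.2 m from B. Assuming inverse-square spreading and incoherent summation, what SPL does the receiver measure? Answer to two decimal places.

75.82 dB SPL

At the listener: L_A = 88.1 − 20·log₁₀(8.9) = 69.112 dB; L_B = 89.1 − 20·log₁₀(5.2) = 74.780 dB.
Combined: 10·log₁₀(10^(69.112/10)+10^(74.780/10)) = 75.82 dB SPL.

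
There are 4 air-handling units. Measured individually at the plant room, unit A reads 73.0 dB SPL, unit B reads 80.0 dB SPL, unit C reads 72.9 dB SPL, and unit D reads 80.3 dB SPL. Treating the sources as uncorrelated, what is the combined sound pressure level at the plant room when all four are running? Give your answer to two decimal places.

83.92 dB SPL

Incoherent sources sum as intensities:
L_total = 10·log₁₀(10^(73.0/10) + 10^(80.0/10) + 10^(72.9/10) + 10^(80.3/10)) = 10·log₁₀(246600000) = 83.92 dB SPL.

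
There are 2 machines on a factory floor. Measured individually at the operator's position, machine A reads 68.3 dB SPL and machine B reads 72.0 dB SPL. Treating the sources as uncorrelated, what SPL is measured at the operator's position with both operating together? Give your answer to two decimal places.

Incoherent sources sum as intensities:
L_total = 10·log₁₀(10^(68.3/10) + 10^(72.0/10)) = 10·log₁₀(22610000) = 73.54 dB SPL.

73.54 dB SPL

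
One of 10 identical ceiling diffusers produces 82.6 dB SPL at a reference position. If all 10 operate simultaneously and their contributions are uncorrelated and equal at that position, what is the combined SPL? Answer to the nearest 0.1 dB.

10 equal incoherent sources raise the level by 10·log₁₀(10) = 10.00 dB.
L_total = 82.6 + 10.00 = 92.6 dB SPL.

92.6 dB SPL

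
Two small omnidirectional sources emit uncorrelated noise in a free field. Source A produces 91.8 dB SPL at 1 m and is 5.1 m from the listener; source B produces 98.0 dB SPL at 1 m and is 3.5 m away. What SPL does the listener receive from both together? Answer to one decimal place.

At the listener: L_A = 91.8 − 20·log₁₀(5.1) = 77.65 dB; L_B = 98.0 − 20·log₁₀(3.5) = 87.12 dB.
Combined: 10·log₁₀(10^(77.65/10)+10^(87.12/10)) = 87.6 dB SPL.

87.6 dB SPL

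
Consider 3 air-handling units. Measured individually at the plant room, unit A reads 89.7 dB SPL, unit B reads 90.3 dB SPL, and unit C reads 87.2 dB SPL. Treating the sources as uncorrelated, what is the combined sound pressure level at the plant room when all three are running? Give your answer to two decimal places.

Incoherent sources sum as intensities:
L_total = 10·log₁₀(10^(89.7/10) + 10^(90.3/10) + 10^(87.2/10)) = 10·log₁₀(2530000000) = 94.03 dB SPL.

94.03 dB SPL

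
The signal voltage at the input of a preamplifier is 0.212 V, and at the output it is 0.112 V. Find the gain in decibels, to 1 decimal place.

Voltage ratio → dB uses the 20·log₁₀ form:
20·log₁₀(0.112/0.212) = 20·log₁₀(0.5283) = -5.5 dB.

-5.5 dB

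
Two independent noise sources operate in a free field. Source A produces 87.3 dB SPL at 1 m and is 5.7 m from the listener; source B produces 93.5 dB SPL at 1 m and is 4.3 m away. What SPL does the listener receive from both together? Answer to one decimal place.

81.4 dB SPL

At the listener: L_A = 87.3 − 20·log₁₀(5.7) = 72.18 dB; L_B = 93.5 − 20·log₁₀(4.3) = 80.83 dB.
Combined: 10·log₁₀(10^(72.18/10)+10^(80.83/10)) = 81.4 dB SPL.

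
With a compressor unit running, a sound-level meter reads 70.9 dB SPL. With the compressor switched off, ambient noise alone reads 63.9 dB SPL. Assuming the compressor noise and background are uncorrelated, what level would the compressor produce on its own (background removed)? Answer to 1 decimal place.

Subtract intensities: L_src = 10·log₁₀(10^(L_total/10) − 10^(L_bg/10)).
L_src = 10·log₁₀(10^(70.9/10) − 10^(63.9/10)) = 10·log₁₀(9848000) = 69.9 dB SPL.

69.9 dB SPL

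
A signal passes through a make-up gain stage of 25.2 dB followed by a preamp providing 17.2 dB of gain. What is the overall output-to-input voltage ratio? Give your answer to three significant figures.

132

Net gain = 25.2 + 17.2 = 42.4 dB.
Voltage ratio = 10^(42.4/20) = 132.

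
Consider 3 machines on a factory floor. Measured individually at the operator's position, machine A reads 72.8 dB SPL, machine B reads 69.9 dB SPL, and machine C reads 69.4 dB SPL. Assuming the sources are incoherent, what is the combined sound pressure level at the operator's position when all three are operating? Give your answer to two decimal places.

75.74 dB SPL

Uncorrelated sources add in intensity (power), not in dB.
L_total = 10·log₁₀(10^(72.8/10) + 10^(69.9/10) + 10^(69.4/10)) = 10·log₁₀(37540000) = 75.74 dB SPL.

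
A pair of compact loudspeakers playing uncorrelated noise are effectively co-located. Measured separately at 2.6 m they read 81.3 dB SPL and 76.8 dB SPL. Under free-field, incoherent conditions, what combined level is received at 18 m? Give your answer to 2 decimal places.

65.81 dB SPL

Combined at 2.6 m: 10·log₁₀(10^(81.3/10)+10^(76.8/10)) = 82.619 dB SPL.
Then apply −20·log₁₀(18/2.6) = -16.806 dB → 65.81 dB SPL.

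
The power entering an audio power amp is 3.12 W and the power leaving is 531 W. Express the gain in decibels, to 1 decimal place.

Power ratio → dB uses the 10·log₁₀ form:
10·log₁₀(531/3.12) = 10·log₁₀(170.2) = 22.3 dB.

22.3 dB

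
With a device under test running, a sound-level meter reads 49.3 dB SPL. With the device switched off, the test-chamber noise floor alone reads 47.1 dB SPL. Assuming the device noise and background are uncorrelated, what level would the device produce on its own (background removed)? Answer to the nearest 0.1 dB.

45.3 dB SPL

Subtract intensities: L_src = 10·log₁₀(10^(L_total/10) − 10^(L_bg/10)).
L_src = 10·log₁₀(10^(49.3/10) − 10^(47.1/10)) = 10·log₁₀(33830) = 45.3 dB SPL.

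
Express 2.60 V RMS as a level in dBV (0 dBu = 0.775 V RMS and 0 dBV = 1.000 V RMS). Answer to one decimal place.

+8.3 dBV

dBV = 20·log₁₀(V / 1.000 V).
20·log₁₀(2.60/1.000) = +8.3 dBV.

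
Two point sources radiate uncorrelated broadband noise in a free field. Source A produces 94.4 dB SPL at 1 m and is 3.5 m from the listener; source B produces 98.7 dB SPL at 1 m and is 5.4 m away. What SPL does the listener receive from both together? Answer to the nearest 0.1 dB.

At the listener: L_A = 94.4 − 20·log₁₀(3.5) = 83.52 dB; L_B = 98.7 − 20·log₁₀(5.4) = 84.05 dB.
Combined: 10·log₁₀(10^(83.52/10)+10^(84.05/10)) = 86.8 dB SPL.

86.8 dB SPL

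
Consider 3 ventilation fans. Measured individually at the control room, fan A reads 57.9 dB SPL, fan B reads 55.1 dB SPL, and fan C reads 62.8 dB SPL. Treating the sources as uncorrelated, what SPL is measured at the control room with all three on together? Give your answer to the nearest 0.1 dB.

64.5 dB SPL

Add the sources as powers (linear), then convert back to dB:
L_total = 10·log₁₀(10^(57.9/10) + 10^(55.1/10) + 10^(62.8/10)) = 10·log₁₀(2846000) = 64.5 dB SPL.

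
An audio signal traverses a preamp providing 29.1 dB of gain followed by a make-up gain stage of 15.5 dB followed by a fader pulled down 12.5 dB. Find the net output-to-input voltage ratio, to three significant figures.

Net gain = 29.1 + 15.5 + (−12.5) = 32.1 dB.
Voltage ratio = 10^(32.1/20) = 40.3.

40.3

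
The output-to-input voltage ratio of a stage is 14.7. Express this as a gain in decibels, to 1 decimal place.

23.3 dB

For a voltage ratio, dB = 20·log₁₀(V₂/V₁).
20·log₁₀(14.7) = 23.3 dB.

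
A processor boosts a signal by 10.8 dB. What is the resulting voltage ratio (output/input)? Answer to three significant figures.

Voltage ratio = 10^(dB/20).
10^(10.8/20) = 10^(0.5400) = 3.47.

3.47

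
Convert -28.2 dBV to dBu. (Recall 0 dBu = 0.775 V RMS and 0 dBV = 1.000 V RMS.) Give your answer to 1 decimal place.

-26.0 dBu

The offset between the scales is 20·log₁₀(0.775/1.000) = −2.214 dB.
So dBu = -28.2 + 2.214 = -26.0 dBu.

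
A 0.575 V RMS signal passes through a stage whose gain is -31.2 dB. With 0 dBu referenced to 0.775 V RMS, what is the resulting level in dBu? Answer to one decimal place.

Input level: 20·log₁₀(0.575/0.775) = -2.59 dBu.
Output: -2.59 − 31.2 = -33.8 dBu.

-33.8 dBu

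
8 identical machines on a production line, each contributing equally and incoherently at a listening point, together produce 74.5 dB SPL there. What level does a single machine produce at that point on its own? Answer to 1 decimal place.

8 equal incoherent sources add 10·log₁₀(8) = 9.03 dB over one source.
L_one = 74.5 − 9.03 = 65.5 dB SPL.

65.5 dB SPL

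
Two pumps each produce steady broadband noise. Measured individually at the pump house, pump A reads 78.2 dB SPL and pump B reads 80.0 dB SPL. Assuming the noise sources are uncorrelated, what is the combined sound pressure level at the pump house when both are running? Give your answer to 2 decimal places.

Uncorrelated sources add in intensity (power), not in dB.
L_total = 10·log₁₀(10^(78.2/10) + 10^(80.0/10)) = 10·log₁₀(166100000) = 82.20 dB SPL.

82.20 dB SPL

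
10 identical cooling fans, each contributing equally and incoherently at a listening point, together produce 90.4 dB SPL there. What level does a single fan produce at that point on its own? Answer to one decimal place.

10 equal incoherent sources add 10·log₁₀(10) = 10.00 dB over one source.
L_one = 90.4 − 10.00 = 80.4 dB SPL.

80.4 dB SPL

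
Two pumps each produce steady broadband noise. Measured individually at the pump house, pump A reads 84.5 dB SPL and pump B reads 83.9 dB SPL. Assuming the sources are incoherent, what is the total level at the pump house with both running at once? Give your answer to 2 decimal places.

Add the sources as powers (linear), then convert back to dB:
L_total = 10·log₁₀(10^(84.5/10) + 10^(83.9/10)) = 10·log₁₀(527300000) = 87.22 dB SPL.

87.22 dB SPL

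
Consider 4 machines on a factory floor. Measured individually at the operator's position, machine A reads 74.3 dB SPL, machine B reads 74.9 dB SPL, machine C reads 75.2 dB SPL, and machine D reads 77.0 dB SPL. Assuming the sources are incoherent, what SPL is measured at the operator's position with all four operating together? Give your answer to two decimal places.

Incoherent sources sum as intensities:
L_total = 10·log₁₀(10^(74.3/10) + 10^(74.9/10) + 10^(75.2/10) + 10^(77.0/10)) = 10·log₁₀(141100000) = 81.49 dB SPL.

81.49 dB SPL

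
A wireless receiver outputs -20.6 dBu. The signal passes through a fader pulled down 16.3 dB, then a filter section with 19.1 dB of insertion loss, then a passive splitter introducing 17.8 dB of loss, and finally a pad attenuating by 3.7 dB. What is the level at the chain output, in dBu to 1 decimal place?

-77.5 dBu

In dB, series stages simply add:
-20.6 − 16.3 − 19.1 − 17.8 − 3.7 = -77.5 dBu.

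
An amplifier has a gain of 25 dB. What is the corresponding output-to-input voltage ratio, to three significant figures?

Voltage ratio = 10^(dB/20).
10^(25/20) = 10^(1.250) = 17.8.

17.8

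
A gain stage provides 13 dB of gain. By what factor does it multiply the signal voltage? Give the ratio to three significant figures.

Voltage ratio = 10^(dB/20).
10^(13/20) = 10^(0.6500) = 4.47.

4.47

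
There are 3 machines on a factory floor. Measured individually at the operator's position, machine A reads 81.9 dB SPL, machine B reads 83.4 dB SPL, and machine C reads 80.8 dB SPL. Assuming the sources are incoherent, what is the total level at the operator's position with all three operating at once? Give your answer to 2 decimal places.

86.94 dB SPL

Uncorrelated sources add in intensity (power), not in dB.
L_total = 10·log₁₀(10^(81.9/10) + 10^(83.4/10) + 10^(80.8/10)) = 10·log₁₀(493900000) = 86.94 dB SPL.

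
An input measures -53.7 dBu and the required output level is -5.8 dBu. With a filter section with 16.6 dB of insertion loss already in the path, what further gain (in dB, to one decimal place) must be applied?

The required make-up gain is the shortfall in the dB sum.
G = -5.8 − (-53.7) + 16.6 = 64.5 dB.

64.5 dB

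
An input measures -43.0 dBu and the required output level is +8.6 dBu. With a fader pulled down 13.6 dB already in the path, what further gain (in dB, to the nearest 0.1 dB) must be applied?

The required make-up gain is the shortfall in the dB sum.
G = +8.6 − (-43.0) + 13.6 = 65.2 dB.

65.2 dB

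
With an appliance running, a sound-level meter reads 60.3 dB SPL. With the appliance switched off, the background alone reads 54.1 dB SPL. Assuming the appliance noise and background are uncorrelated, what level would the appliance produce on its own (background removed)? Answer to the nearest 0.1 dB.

59.1 dB SPL

Background correction is a power subtraction:
L_src = 10·log₁₀(10^(60.3/10) − 10^(54.1/10)) = 10·log₁₀(814500) = 59.1 dB SPL.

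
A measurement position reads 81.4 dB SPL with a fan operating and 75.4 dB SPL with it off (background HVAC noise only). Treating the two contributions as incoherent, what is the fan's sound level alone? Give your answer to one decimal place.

Background correction is a power subtraction:
L_src = 10·log₁₀(10^(81.4/10) − 10^(75.4/10)) = 10·log₁₀(103400000) = 80.1 dB SPL.

80.1 dB SPL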